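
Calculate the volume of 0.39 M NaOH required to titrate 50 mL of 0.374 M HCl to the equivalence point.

At equivalence: moles acid = moles base. moles HCl = 0.374 × 50/1000 = 0.0187 mol. V_base = moles / 0.39 × 1000 = 47.9 mL.

V_{base} = 47.9 mL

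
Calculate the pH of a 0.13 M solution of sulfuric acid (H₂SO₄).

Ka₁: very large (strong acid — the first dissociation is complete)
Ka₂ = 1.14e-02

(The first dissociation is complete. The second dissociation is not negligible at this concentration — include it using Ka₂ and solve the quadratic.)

First dissociation is complete: [H⁺]₀ = [HSO₄⁻]₀ = C = 0.13 M. Second dissociation HSO₄⁻ ⇌ H⁺ + SO₄²⁻: let x = [SO₄²⁻]. Ka₂ = (C + x)·x / (C − x) = 1.14e-02 → x² + (C + Ka₂)·x − Ka₂·C = 0 → x² + 0.14140·x − 1.482e-03 = 0. x = (−0.14140 + √(0.14140² + 4 × 1.482e-03)) / 2 = 9.8015e-03 M. [H⁺] = C + x = 0.13 + 9.8015e-03 = 1.3980e-01 M. pH = -log(1.3980e-01) = 0.85.

pH = 0.85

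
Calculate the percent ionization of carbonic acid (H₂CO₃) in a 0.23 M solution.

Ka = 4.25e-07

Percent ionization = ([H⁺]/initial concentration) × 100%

Using Ka equilibrium: x² + Ka×x - Ka×C = 0. Solving: [H⁺] = 3.1244e-04. Percent = (3.1244e-04/0.23) × 100

Percent ionization = 0.136%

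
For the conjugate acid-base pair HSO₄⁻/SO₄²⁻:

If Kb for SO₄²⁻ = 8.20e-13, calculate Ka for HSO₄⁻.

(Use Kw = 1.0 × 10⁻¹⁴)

For a conjugate pair Ka × Kb = Kw, so Ka = Kw/Kb = 1.0 × 10⁻¹⁴ / 8.20e-13 = 1.22e-02.

K_a = 1.22e-02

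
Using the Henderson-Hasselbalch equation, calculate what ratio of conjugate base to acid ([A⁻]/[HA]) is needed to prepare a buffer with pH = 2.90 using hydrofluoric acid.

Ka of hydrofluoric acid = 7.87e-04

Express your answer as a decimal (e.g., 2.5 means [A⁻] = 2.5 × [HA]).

pKa = -log(7.87e-04) = 3.1040. pH = pKa + log([A⁻]/[HA]), so log([A⁻]/[HA]) = pH − pKa = 2.90 − 3.1040 = -0.2040. [A⁻]/[HA] = 10^(-0.2040) = 0.625

[A⁻]/[HA] = 0.625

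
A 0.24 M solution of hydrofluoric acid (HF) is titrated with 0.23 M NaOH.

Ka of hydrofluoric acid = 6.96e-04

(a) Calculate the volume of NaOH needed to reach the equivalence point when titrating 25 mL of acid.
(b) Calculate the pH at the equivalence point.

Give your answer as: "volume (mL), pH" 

moles acid = 0.24 × 25/1000 = 0.006 mol; V_base = moles/0.23 × 1000 = 26.1 mL. At equivalence only the conjugate base is present: [A⁻] = 0.006/0.051 = 1.1745e-01 M. Kb = Kw/Ka = 1.44e-11; [OH⁻] = √(Kb × [A⁻]) = 1.2990e-06; pOH = 5.89; pH = 14 - pOH = 8.11.

V = 26.1 mL, pH = 8.11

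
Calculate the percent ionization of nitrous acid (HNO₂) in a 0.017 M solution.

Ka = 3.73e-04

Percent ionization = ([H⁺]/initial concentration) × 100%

Using Ka equilibrium: x² + Ka×x - Ka×C = 0. Solving: [H⁺] = 2.3385e-03. Percent = (2.3385e-03/0.017) × 100

Percent ionization = 13.8%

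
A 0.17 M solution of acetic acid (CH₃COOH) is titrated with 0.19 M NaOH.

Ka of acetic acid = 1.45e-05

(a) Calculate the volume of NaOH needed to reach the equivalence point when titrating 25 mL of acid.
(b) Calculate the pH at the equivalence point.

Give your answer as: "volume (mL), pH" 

moles acid = 0.17 × 25/1000 = 0.00425 mol; V_base = moles/0.19 × 1000 = 22.4 mL. At equivalence only the conjugate base is present: [A⁻] = 0.00425/0.047 = 8.9722e-02 M. Kb = Kw/Ka = 6.90e-10; [OH⁻] = √(Kb × [A⁻]) = 7.8662e-06; pOH = 5.10; pH = 14 - pOH = 8.90.

V = 22.4 mL, pH = 8.90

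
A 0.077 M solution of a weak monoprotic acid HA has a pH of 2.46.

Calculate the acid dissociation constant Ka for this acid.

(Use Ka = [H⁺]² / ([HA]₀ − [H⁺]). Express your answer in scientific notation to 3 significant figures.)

[H⁺] = 10^(−pH) = 10^(−2.46) = 3.467e-03 M. For HA ⇌ H⁺ + A⁻, Ka = [H⁺][A⁻]/[HA] = [H⁺]² / ([HA]₀ − [H⁺]) = (3.467e-03)² / (0.077 − 3.467e-03) = 1.64e-04.

K_a = 1.64e-04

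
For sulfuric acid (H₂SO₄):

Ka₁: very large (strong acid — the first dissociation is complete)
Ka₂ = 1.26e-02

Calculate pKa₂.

pKa₂ = -log(Ka₂) = -log(1.26e-02) = 1.90.

pK_{a2} = 1.90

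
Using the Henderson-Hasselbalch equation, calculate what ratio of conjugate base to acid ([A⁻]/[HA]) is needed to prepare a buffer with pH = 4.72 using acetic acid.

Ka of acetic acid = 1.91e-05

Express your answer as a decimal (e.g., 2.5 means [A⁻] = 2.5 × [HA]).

pKa = -log(1.91e-05) = 4.7190. pH = pKa + log([A⁻]/[HA]), so log([A⁻]/[HA]) = pH − pKa = 4.72 − 4.7190 = 0.0010. [A⁻]/[HA] = 10^(0.0010) = 1.00

[A⁻]/[HA] = 1.00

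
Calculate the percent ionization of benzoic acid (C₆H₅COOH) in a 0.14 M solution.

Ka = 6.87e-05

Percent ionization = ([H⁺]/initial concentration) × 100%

Using Ka equilibrium: x² + Ka×x - Ka×C = 0. Solving: [H⁺] = 3.0671e-03. Percent = (3.0671e-03/0.14) × 100

Percent ionization = 2.19%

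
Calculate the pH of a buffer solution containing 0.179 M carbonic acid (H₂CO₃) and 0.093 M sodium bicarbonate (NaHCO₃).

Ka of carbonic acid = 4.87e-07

pKa = -log(4.87e-07) = 6.31. pH = pKa + log([A⁻]/[HA]) = 6.31 + log(0.093/0.179)

pH = 6.03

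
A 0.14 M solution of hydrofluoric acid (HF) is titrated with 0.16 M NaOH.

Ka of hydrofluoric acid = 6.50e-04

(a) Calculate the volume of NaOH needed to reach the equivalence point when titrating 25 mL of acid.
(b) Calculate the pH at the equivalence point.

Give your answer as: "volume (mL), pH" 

moles acid = 0.14 × 25/1000 = 0.0035 mol; V_base = moles/0.16 × 1000 = 21.9 mL. At equivalence only the conjugate base is present: [A⁻] = 0.0035/0.047 = 7.4667e-02 M. Kb = Kw/Ka = 1.54e-11; [OH⁻] = √(Kb × [A⁻]) = 1.0718e-06; pOH = 5.97; pH = 14 - pOH = 8.03.

V = 21.9 mL, pH = 8.03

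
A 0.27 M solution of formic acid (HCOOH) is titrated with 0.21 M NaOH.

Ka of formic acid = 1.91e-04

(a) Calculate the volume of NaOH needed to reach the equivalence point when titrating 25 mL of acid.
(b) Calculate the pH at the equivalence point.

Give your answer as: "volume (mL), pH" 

moles acid = 0.27 × 25/1000 = 0.00675 mol; V_base = moles/0.21 × 1000 = 32.1 mL. At equivalence only the conjugate base is present: [A⁻] = 0.00675/0.057 = 1.1812e-01 M. Kb = Kw/Ka = 5.24e-11; [OH⁻] = √(Kb × [A⁻]) = 2.4869e-06; pOH = 5.60; pH = 14 - pOH = 8.40.

V = 32.1 mL, pH = 8.40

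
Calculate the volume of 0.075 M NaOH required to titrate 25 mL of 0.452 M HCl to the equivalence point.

At equivalence: moles acid = moles base. moles HCl = 0.452 × 25/1000 = 0.0113 mol. V_base = moles / 0.075 × 1000 = 150.7 mL.

V_{base} = 150.7 mL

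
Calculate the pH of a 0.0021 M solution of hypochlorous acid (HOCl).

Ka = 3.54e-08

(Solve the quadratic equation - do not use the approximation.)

x² + Ka×x - Ka×C = 0. Using quadratic formula: [H⁺] = 8.6044e-06

pH = 5.07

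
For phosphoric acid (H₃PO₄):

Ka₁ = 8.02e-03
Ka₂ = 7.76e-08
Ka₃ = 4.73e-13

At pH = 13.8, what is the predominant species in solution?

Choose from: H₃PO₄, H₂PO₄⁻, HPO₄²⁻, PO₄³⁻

pKa₁ = 2.10, pKa₂ = 7.11, pKa₃ = 12.33. For a polyprotic acid the predominant species crosses at each pKa: below pKa_n the protonated form dominates, above it the deprotonated form does. At pH = 13.8, the predominant species is PO₄³⁻.

PO₄³⁻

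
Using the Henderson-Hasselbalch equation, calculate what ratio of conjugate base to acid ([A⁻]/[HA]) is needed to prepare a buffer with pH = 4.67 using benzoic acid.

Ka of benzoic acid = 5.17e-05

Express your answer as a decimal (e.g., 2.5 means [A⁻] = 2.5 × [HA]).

pKa = -log(5.17e-05) = 4.2865. pH = pKa + log([A⁻]/[HA]), so log([A⁻]/[HA]) = pH − pKa = 4.67 − 4.2865 = 0.3835. [A⁻]/[HA] = 10^(0.3835) = 2.42

[A⁻]/[HA] = 2.42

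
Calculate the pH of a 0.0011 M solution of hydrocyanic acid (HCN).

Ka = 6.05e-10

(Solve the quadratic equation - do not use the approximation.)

x² + Ka×x - Ka×C = 0. Using quadratic formula: [H⁺] = 8.1548e-07

pH = 6.09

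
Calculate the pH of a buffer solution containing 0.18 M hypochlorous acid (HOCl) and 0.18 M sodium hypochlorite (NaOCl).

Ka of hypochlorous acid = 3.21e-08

pKa = -log(3.21e-08) = 7.49. pH = pKa + log([A⁻]/[HA]) = 7.49 + log(0.18/0.18)

pH = 7.49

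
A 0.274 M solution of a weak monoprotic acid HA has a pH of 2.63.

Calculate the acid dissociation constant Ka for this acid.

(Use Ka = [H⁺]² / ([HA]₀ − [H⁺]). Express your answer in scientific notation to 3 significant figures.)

[H⁺] = 10^(−pH) = 10^(−2.63) = 2.344e-03 M. For HA ⇌ H⁺ + A⁻, Ka = [H⁺][A⁻]/[HA] = [H⁺]² / ([HA]₀ − [H⁺]) = (2.344e-03)² / (0.274 − 2.344e-03) = 2.02e-05.

K_a = 2.02e-05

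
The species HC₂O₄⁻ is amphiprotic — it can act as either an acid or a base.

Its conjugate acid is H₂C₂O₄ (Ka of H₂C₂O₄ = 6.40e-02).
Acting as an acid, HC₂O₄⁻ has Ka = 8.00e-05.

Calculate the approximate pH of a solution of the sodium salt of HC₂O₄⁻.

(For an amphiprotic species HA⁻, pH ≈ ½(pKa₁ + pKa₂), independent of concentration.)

pKa₁ = -log(6.40e-02) = 1.19; pKa₂ = -log(8.00e-05) = 4.10. For an amphiprotic species, pH ≈ ½(pKa₁ + pKa₂) = ½(1.19 + 4.10) = 2.65.

pH = 2.65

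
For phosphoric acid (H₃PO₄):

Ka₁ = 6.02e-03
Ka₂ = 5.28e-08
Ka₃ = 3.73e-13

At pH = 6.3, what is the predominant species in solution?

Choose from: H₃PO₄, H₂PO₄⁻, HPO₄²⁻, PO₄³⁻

pKa₁ = 2.22, pKa₂ = 7.28, pKa₃ = 12.43. For a polyprotic acid the predominant species crosses at each pKa: below pKa_n the protonated form dominates, above it the deprotonated form does. At pH = 6.3, the predominant species is H₂PO₄⁻.

H₂PO₄⁻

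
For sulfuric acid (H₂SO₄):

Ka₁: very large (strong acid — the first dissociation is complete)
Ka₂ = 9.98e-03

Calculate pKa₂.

pKa₂ = -log(Ka₂) = -log(9.98e-03) = 2.00.

pK_{a2} = 2.00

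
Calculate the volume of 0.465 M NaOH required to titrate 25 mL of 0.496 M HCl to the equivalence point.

At equivalence: moles acid = moles base. moles HCl = 0.496 × 25/1000 = 0.0124 mol. V_base = moles / 0.465 × 1000 = 26.7 mL.

V_{base} = 26.7 mL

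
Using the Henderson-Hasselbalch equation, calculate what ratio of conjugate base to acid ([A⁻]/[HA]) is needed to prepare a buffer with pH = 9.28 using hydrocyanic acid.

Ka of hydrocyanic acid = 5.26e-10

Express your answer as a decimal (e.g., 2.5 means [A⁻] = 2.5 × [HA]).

pKa = -log(5.26e-10) = 9.2790. pH = pKa + log([A⁻]/[HA]), so log([A⁻]/[HA]) = pH − pKa = 9.28 − 9.2790 = 0.0010. [A⁻]/[HA] = 10^(0.0010) = 1.00

[A⁻]/[HA] = 1.00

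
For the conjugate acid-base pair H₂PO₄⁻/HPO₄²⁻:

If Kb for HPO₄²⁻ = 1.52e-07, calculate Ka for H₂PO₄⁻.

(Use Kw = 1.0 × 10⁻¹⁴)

For a conjugate pair Ka × Kb = Kw, so Ka = Kw/Kb = 1.0 × 10⁻¹⁴ / 1.52e-07 = 6.58e-08.

K_a = 6.58e-08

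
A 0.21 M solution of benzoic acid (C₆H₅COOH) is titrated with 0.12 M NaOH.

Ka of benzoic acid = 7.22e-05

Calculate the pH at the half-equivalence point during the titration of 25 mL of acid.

At half-equivalence [HA] = [A⁻], so Henderson-Hasselbalch gives pH = pKa = -log(7.22e-05) = 4.14.

pH = pKa = 4.14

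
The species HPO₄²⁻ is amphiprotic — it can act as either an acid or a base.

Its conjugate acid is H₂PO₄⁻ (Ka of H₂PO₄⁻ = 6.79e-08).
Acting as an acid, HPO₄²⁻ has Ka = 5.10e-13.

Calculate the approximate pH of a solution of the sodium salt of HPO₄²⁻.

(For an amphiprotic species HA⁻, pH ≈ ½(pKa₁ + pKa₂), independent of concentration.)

pKa₁ = -log(6.79e-08) = 7.17; pKa₂ = -log(5.10e-13) = 12.29. For an amphiprotic species, pH ≈ ½(pKa₁ + pKa₂) = ½(7.17 + 12.29) = 9.73.

pH = 9.73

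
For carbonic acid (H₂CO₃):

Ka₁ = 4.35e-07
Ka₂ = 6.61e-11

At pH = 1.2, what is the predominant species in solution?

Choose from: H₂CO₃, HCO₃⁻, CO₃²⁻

pKa₁ = 6.36, pKa₂ = 10.18. For a polyprotic acid the predominant species crosses at each pKa: below pKa_n the protonated form dominates, above it the deprotonated form does. At pH = 1.2, the predominant species is H₂CO₃.

H₂CO₃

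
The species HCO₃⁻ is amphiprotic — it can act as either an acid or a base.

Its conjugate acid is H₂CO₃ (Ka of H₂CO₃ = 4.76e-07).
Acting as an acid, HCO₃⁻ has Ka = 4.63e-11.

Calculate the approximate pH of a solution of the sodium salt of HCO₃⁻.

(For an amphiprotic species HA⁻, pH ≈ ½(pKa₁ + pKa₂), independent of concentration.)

pKa₁ = -log(4.76e-07) = 6.32; pKa₂ = -log(4.63e-11) = 10.33. For an amphiprotic species, pH ≈ ½(pKa₁ + pKa₂) = ½(6.32 + 10.33) = 8.33.

pH = 8.33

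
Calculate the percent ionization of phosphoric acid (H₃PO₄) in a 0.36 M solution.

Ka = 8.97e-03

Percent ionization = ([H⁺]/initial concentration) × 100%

Using Ka equilibrium: x² + Ka×x - Ka×C = 0. Solving: [H⁺] = 5.2518e-02. Percent = (5.2518e-02/0.36) × 100

Percent ionization = 14.6%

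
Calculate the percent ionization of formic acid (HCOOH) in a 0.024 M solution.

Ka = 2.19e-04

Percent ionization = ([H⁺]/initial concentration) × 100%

Using Ka equilibrium: x² + Ka×x - Ka×C = 0. Solving: [H⁺] = 2.1857e-03. Percent = (2.1857e-03/0.024) × 100

Percent ionization = 9.11%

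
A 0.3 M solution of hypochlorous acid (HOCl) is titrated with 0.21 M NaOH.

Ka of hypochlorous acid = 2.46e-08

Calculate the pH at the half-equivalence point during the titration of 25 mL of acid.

At half-equivalence [HA] = [A⁻], so Henderson-Hasselbalch gives pH = pKa = -log(2.46e-08) = 7.61.

pH = pKa = 7.61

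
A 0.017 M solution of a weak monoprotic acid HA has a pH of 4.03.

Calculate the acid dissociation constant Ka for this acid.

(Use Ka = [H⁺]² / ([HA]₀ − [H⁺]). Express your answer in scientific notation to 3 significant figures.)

[H⁺] = 10^(−pH) = 10^(−4.03) = 9.333e-05 M. For HA ⇌ H⁺ + A⁻, Ka = [H⁺][A⁻]/[HA] = [H⁺]² / ([HA]₀ − [H⁺]) = (9.333e-05)² / (0.017 − 9.333e-05) = 5.15e-07.

K_a = 5.15e-07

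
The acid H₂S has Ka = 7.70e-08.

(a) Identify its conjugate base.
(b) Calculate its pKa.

(a) The conjugate base is formed by removing one H⁺ from H₂S, giving HS⁻. (b) pKa = -log(Ka) = -log(7.70e-08) = 7.11.

Conjugate base: HS⁻; pK_a = 7.11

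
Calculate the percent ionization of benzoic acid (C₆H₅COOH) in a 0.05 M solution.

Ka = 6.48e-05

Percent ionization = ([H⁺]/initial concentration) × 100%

Using Ka equilibrium: x² + Ka×x - Ka×C = 0. Solving: [H⁺] = 1.7679e-03. Percent = (1.7679e-03/0.05) × 100

Percent ionization = 3.54%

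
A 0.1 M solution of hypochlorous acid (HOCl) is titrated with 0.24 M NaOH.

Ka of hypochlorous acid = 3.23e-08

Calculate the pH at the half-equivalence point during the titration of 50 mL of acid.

At half-equivalence [HA] = [A⁻], so Henderson-Hasselbalch gives pH = pKa = -log(3.23e-08) = 7.49.

pH = pKa = 7.49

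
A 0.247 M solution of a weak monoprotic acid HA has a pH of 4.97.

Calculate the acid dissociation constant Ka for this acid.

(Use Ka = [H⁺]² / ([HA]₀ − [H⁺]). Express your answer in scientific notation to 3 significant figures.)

[H⁺] = 10^(−pH) = 10^(−4.97) = 1.072e-05 M. For HA ⇌ H⁺ + A⁻, Ka = [H⁺][A⁻]/[HA] = [H⁺]² / ([HA]₀ − [H⁺]) = (1.072e-05)² / (0.247 − 1.072e-05) = 4.65e-10.

K_a = 4.65e-10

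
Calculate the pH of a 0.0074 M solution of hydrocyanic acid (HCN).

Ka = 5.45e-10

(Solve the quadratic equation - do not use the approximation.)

x² + Ka×x - Ka×C = 0. Using quadratic formula: [H⁺] = 2.0080e-06

pH = 5.70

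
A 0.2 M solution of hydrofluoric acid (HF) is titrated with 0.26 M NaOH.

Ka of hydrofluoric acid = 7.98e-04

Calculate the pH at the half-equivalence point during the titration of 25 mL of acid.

At half-equivalence [HA] = [A⁻], so Henderson-Hasselbalch gives pH = pKa = -log(7.98e-04) = 3.10.

pH = pKa = 3.10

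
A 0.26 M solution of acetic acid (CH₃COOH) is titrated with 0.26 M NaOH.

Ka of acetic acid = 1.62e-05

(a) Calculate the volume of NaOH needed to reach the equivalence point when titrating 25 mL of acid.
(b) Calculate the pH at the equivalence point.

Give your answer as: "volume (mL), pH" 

moles acid = 0.26 × 25/1000 = 0.0065 mol; V_base = moles/0.26 × 1000 = 25.0 mL. At equivalence only the conjugate base is present: [A⁻] = 0.0065/0.050 = 1.3000e-01 M. Kb = Kw/Ka = 6.17e-10; [OH⁻] = √(Kb × [A⁻]) = 8.9581e-06; pOH = 5.05; pH = 14 - pOH = 8.95.

V = 25.0 mL, pH = 8.95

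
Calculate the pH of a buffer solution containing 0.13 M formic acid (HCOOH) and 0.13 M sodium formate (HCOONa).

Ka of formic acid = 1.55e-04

pKa = -log(1.55e-04) = 3.81. pH = pKa + log([A⁻]/[HA]) = 3.81 + log(0.13/0.13)

pH = 3.81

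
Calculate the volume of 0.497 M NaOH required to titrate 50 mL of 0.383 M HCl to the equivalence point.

At equivalence: moles acid = moles base. moles HCl = 0.383 × 50/1000 = 0.01915 mol. V_base = moles / 0.497 × 1000 = 38.5 mL.

V_{base} = 38.5 mL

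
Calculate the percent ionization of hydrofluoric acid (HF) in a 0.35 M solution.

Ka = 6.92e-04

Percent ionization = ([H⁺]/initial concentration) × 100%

Using Ka equilibrium: x² + Ka×x - Ka×C = 0. Solving: [H⁺] = 1.5221e-02. Percent = (1.5221e-02/0.35) × 100

Percent ionization = 4.35%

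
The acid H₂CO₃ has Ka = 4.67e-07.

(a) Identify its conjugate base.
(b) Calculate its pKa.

(a) The conjugate base is formed by removing one H⁺ from H₂CO₃, giving HCO₃⁻. (b) pKa = -log(Ka) = -log(4.67e-07) = 6.33.

Conjugate base: HCO₃⁻; pK_a = 6.33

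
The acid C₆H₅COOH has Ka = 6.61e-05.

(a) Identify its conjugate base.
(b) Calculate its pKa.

(a) The conjugate base is formed by removing one H⁺ from C₆H₅COOH, giving C₆H₅COO⁻. (b) pKa = -log(Ka) = -log(6.61e-05) = 4.18.

Conjugate base: C₆H₅COO⁻; pK_a = 4.18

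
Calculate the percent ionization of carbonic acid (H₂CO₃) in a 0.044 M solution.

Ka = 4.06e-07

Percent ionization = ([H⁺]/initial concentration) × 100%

Using Ka equilibrium: x² + Ka×x - Ka×C = 0. Solving: [H⁺] = 1.3345e-04. Percent = (1.3345e-04/0.044) × 100

Percent ionization = 0.303%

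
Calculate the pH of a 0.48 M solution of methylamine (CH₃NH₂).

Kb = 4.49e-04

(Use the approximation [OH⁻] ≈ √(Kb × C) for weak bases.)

[OH⁻] = √(Kb × C) = √(4.49e-04 × 0.48) = 1.4681e-02. pOH = 1.83, pH = 14 - pOH

pH = 12.17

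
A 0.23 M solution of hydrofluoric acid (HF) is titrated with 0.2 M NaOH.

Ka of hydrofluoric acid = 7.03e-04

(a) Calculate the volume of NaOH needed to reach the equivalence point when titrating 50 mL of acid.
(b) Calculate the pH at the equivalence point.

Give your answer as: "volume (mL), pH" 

moles acid = 0.23 × 50/1000 = 0.0115 mol; V_base = moles/0.2 × 1000 = 57.5 mL. At equivalence only the conjugate base is present: [A⁻] = 0.0115/0.107 = 1.0698e-01 M. Kb = Kw/Ka = 1.42e-11; [OH⁻] = √(Kb × [A⁻]) = 1.2336e-06; pOH = 5.91; pH = 14 - pOH = 8.09.

V = 57.5 mL, pH = 8.09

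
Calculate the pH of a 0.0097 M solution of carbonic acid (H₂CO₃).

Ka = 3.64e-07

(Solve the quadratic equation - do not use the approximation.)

x² + Ka×x - Ka×C = 0. Using quadratic formula: [H⁺] = 5.9239e-05

pH = 4.23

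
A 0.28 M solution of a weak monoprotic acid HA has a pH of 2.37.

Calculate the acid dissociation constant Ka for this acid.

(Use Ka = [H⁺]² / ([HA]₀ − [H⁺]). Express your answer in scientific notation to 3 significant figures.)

[H⁺] = 10^(−pH) = 10^(−2.37) = 4.266e-03 M. For HA ⇌ H⁺ + A⁻, Ka = [H⁺][A⁻]/[HA] = [H⁺]² / ([HA]₀ − [H⁺]) = (4.266e-03)² / (0.28 − 4.266e-03) = 6.60e-05.

K_a = 6.60e-05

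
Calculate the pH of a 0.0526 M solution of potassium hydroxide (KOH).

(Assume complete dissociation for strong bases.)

[OH⁻] = 0.0526 M for strong base. pOH = -log[OH⁻] = 1.28, pH = 14 - pOH

pH = 12.72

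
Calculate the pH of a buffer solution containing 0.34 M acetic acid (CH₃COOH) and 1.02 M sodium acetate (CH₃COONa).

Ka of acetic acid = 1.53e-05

pKa = -log(1.53e-05) = 4.82. pH = pKa + log([A⁻]/[HA]) = 4.82 + log(1.02/0.34)

pH = 5.29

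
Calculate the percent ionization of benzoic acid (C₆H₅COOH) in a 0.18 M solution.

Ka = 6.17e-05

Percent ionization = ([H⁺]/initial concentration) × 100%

Using Ka equilibrium: x² + Ka×x - Ka×C = 0. Solving: [H⁺] = 3.3019e-03. Percent = (3.3019e-03/0.18) × 100

Percent ionization = 1.83%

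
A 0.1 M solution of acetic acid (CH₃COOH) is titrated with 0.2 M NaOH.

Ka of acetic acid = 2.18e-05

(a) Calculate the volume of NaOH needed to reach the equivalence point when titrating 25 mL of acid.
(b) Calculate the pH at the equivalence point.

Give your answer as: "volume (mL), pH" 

moles acid = 0.1 × 25/1000 = 0.0025 mol; V_base = moles/0.2 × 1000 = 12.5 mL. At equivalence only the conjugate base is present: [A⁻] = 0.0025/0.037 = 6.6667e-02 M. Kb = Kw/Ka = 4.59e-10; [OH⁻] = √(Kb × [A⁻]) = 5.5300e-06; pOH = 5.26; pH = 14 - pOH = 8.74.

V = 12.5 mL, pH = 8.74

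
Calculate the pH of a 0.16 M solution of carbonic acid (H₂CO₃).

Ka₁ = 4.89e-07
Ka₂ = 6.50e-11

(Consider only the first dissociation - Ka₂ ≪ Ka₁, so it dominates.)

First dissociation dominates. From Ka₁ = [H⁺][HA⁻]/[H₂A], x² + Ka₁·x − Ka₁·C = 0 with C = 0.16 M and Ka₁ = 4.89e-07. Solving: [H⁺] = (−Ka₁ + √(Ka₁² + 4·Ka₁·C)) / 2 = 2.7947e-04 M. pH = -log(2.7947e-04) = 3.55.

pH = 3.55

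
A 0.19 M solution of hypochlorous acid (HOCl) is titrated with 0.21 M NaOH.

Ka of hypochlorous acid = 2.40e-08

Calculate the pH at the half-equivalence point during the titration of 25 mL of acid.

At half-equivalence [HA] = [A⁻], so Henderson-Hasselbalch gives pH = pKa = -log(2.40e-08) = 7.62.

pH = pKa = 7.62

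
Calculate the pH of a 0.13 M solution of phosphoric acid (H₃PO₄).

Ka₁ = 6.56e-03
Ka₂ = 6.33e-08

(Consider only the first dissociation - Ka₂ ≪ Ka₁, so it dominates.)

First dissociation dominates. From Ka₁ = [H⁺][HA⁻]/[H₂A], x² + Ka₁·x − Ka₁·C = 0 with C = 0.13 M and Ka₁ = 6.56e-03. Solving: [H⁺] = (−Ka₁ + √(Ka₁² + 4·Ka₁·C)) / 2 = 2.6106e-02 M. pH = -log(2.6106e-02) = 1.58.

pH = 1.58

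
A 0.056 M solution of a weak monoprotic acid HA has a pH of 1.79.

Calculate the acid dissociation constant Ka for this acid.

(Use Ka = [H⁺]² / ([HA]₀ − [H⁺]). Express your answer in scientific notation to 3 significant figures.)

[H⁺] = 10^(−pH) = 10^(−1.79) = 1.622e-02 M. For HA ⇌ H⁺ + A⁻, Ka = [H⁺][A⁻]/[HA] = [H⁺]² / ([HA]₀ − [H⁺]) = (1.622e-02)² / (0.056 − 1.622e-02) = 6.61e-03.

K_a = 6.61e-03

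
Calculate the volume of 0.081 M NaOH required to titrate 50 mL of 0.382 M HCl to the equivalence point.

At equivalence: moles acid = moles base. moles HCl = 0.382 × 50/1000 = 0.0191 mol. V_base = moles / 0.081 × 1000 = 235.8 mL.

V_{base} = 235.8 mL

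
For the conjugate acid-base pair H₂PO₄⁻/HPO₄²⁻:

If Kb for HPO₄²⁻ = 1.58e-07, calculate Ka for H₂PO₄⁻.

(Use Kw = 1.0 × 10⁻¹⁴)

For a conjugate pair Ka × Kb = Kw, so Ka = Kw/Kb = 1.0 × 10⁻¹⁴ / 1.58e-07 = 6.33e-08.

K_a = 6.33e-08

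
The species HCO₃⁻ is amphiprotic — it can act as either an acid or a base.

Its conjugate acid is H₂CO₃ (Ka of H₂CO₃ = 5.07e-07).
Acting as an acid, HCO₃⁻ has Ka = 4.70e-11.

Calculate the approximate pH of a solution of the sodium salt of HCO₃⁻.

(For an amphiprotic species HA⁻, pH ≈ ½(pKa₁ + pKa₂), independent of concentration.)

pKa₁ = -log(5.07e-07) = 6.29; pKa₂ = -log(4.70e-11) = 10.33. For an amphiprotic species, pH ≈ ½(pKa₁ + pKa₂) = ½(6.29 + 10.33) = 8.31.

pH = 8.31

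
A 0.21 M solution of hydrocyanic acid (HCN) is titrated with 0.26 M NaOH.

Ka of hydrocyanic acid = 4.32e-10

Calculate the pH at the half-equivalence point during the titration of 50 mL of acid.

At half-equivalence [HA] = [A⁻], so Henderson-Hasselbalch gives pH = pKa = -log(4.32e-10) = 9.36.

pH = pKa = 9.36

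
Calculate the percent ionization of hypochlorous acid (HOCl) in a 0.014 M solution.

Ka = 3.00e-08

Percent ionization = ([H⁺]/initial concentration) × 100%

Using Ka equilibrium: x² + Ka×x - Ka×C = 0. Solving: [H⁺] = 2.0479e-05. Percent = (2.0479e-05/0.014) × 100

Percent ionization = 0.146%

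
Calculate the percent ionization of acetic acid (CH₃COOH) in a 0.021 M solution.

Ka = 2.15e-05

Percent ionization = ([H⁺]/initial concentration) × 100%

Using Ka equilibrium: x² + Ka×x - Ka×C = 0. Solving: [H⁺] = 6.6127e-04. Percent = (6.6127e-04/0.021) × 100

Percent ionization = 3.15%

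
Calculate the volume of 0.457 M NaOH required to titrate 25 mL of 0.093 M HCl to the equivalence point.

At equivalence: moles acid = moles base. moles HCl = 0.093 × 25/1000 = 0.002325 mol. V_base = moles / 0.457 × 1000 = 5.1 mL.

V_{base} = 5.1 mL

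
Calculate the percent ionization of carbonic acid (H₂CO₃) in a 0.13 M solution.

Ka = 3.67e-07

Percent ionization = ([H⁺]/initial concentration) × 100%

Using Ka equilibrium: x² + Ka×x - Ka×C = 0. Solving: [H⁺] = 2.1824e-04. Percent = (2.1824e-04/0.13) × 100

Percent ionization = 0.168%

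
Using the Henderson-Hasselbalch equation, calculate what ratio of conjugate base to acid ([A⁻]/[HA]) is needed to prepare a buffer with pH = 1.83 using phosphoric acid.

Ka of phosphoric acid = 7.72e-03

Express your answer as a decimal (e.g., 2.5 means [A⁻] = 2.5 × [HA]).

pKa = -log(7.72e-03) = 2.1124. pH = pKa + log([A⁻]/[HA]), so log([A⁻]/[HA]) = pH − pKa = 1.83 − 2.1124 = -0.2824. [A⁻]/[HA] = 10^(-0.2824) = 0.522

[A⁻]/[HA] = 0.522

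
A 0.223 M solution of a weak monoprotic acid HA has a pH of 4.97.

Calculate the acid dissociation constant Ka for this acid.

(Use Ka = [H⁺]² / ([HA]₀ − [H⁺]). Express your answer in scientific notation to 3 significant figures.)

[H⁺] = 10^(−pH) = 10^(−4.97) = 1.072e-05 M. For HA ⇌ H⁺ + A⁻, Ka = [H⁺][A⁻]/[HA] = [H⁺]² / ([HA]₀ − [H⁺]) = (1.072e-05)² / (0.223 − 1.072e-05) = 5.15e-10.

K_a = 5.15e-10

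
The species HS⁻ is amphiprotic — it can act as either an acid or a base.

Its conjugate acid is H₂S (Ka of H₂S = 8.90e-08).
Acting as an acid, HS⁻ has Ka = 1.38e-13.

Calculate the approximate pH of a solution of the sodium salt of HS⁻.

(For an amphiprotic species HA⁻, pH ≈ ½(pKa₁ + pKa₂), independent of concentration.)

pKa₁ = -log(8.90e-08) = 7.05; pKa₂ = -log(1.38e-13) = 12.86. For an amphiprotic species, pH ≈ ½(pKa₁ + pKa₂) = ½(7.05 + 12.86) = 9.96.

pH = 9.96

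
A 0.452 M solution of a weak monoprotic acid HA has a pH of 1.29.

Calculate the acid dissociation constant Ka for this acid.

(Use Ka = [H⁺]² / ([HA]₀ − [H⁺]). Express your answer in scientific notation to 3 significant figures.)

[H⁺] = 10^(−pH) = 10^(−1.29) = 5.129e-02 M. For HA ⇌ H⁺ + A⁻, Ka = [H⁺][A⁻]/[HA] = [H⁺]² / ([HA]₀ − [H⁺]) = (5.129e-02)² / (0.452 − 5.129e-02) = 6.56e-03.

K_a = 6.56e-03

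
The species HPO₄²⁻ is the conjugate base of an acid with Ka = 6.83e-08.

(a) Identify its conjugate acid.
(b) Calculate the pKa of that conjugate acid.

(a) The conjugate acid is formed by adding one H⁺ to HPO₄²⁻, giving H₂PO₄⁻. (b) pKa = -log(Ka) = -log(6.83e-08) = 7.17.

Conjugate acid: H₂PO₄⁻; pK_a = 7.17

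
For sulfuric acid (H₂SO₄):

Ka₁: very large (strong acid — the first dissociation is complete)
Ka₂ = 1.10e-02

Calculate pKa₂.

pKa₂ = -log(Ka₂) = -log(1.10e-02) = 1.96.

pK_{a2} = 1.96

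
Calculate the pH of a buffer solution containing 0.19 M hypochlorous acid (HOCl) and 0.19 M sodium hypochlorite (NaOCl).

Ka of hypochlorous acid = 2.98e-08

pKa = -log(2.98e-08) = 7.53. pH = pKa + log([A⁻]/[HA]) = 7.53 + log(0.19/0.19)

pH = 7.53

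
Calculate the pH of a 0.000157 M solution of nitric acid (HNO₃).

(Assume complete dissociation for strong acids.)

[H⁺] = 0.000157 M for strong acid. pH = -log[H⁺] = -log(0.000157)

pH = 3.80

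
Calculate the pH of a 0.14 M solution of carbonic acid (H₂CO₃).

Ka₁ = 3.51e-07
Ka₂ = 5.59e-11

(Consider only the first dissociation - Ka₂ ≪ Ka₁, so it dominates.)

First dissociation dominates. From Ka₁ = [H⁺][HA⁻]/[H₂A], x² + Ka₁·x − Ka₁·C = 0 with C = 0.14 M and Ka₁ = 3.51e-07. Solving: [H⁺] = (−Ka₁ + √(Ka₁² + 4·Ka₁·C)) / 2 = 2.2150e-04 M. pH = -log(2.2150e-04) = 3.65.

pH = 3.65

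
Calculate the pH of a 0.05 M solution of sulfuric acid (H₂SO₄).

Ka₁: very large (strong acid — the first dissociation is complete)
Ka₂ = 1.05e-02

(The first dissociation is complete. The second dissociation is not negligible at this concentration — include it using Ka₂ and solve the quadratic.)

First dissociation is complete: [H⁺]₀ = [HSO₄⁻]₀ = C = 0.05 M. Second dissociation HSO₄⁻ ⇌ H⁺ + SO₄²⁻: let x = [SO₄²⁻]. Ka₂ = (C + x)·x / (C − x) = 1.05e-02 → x² + (C + Ka₂)·x − Ka₂·C = 0 → x² + 0.06050·x − 5.250e-04 = 0. x = (−0.06050 + √(0.06050² + 4 × 5.250e-04)) / 2 = 7.6982e-03 M. [H⁺] = C + x = 0.05 + 7.6982e-03 = 5.7698e-02 M. pH = -log(5.7698e-02) = 1.24.

pH = 1.24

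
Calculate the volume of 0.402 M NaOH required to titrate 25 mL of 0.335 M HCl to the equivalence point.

At equivalence: moles acid = moles base. moles HCl = 0.335 × 25/1000 = 0.008375 mol. V_base = moles / 0.402 × 1000 = 20.8 mL.

V_{base} = 20.8 mL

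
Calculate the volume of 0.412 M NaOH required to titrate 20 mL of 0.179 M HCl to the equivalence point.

At equivalence: moles acid = moles base. moles HCl = 0.179 × 20/1000 = 0.00358 mol. V_base = moles / 0.412 × 1000 = 8.7 mL.

V_{base} = 8.7 mL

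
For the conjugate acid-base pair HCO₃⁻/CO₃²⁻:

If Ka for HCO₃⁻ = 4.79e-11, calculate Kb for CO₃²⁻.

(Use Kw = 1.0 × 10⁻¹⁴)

For a conjugate pair Ka × Kb = Kw, so Kb = Kw/Ka = 1.0 × 10⁻¹⁴ / 4.79e-11 = 2.09e-04.

K_b = 2.09e-04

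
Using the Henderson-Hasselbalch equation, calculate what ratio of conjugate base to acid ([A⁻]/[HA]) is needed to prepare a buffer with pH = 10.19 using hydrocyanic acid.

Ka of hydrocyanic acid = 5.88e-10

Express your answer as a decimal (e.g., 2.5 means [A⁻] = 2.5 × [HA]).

pKa = -log(5.88e-10) = 9.2306. pH = pKa + log([A⁻]/[HA]), so log([A⁻]/[HA]) = pH − pKa = 10.19 − 9.2306 = 0.9594. [A⁻]/[HA] = 10^(0.9594) = 9.11

[A⁻]/[HA] = 9.11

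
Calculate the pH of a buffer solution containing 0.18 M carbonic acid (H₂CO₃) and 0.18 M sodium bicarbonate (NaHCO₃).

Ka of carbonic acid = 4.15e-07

pKa = -log(4.15e-07) = 6.38. pH = pKa + log([A⁻]/[HA]) = 6.38 + log(0.18/0.18)

pH = 6.38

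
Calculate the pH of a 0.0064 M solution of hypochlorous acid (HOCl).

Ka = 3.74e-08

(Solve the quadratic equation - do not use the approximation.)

x² + Ka×x - Ka×C = 0. Using quadratic formula: [H⁺] = 1.5453e-05

pH = 4.81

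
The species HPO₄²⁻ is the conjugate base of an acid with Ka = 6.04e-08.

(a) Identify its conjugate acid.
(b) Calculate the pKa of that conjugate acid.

(a) The conjugate acid is formed by adding one H⁺ to HPO₄²⁻, giving H₂PO₄⁻. (b) pKa = -log(Ka) = -log(6.04e-08) = 7.22.

Conjugate acid: H₂PO₄⁻; pK_a = 7.22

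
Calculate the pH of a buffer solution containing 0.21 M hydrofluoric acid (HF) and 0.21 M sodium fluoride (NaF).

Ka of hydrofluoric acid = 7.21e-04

pKa = -log(7.21e-04) = 3.14. pH = pKa + log([A⁻]/[HA]) = 3.14 + log(0.21/0.21)

pH = 3.14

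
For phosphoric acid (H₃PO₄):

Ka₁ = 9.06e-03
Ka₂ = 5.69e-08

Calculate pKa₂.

pKa₂ = -log(Ka₂) = -log(5.69e-08) = 7.24.

pK_{a2} = 7.24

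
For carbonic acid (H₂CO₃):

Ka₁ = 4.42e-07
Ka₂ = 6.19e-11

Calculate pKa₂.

pKa₂ = -log(Ka₂) = -log(6.19e-11) = 10.21.

pK_{a2} = 10.21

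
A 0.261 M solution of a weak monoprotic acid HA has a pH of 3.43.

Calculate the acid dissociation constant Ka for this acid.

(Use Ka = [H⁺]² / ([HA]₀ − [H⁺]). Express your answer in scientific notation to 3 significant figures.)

[H⁺] = 10^(−pH) = 10^(−3.43) = 3.715e-04 M. For HA ⇌ H⁺ + A⁻, Ka = [H⁺][A⁻]/[HA] = [H⁺]² / ([HA]₀ − [H⁺]) = (3.715e-04)² / (0.261 − 3.715e-04) = 5.30e-07.

K_a = 5.30e-07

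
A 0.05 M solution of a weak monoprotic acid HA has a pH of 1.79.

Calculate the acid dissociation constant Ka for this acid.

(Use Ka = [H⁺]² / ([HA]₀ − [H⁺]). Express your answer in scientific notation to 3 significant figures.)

[H⁺] = 10^(−pH) = 10^(−1.79) = 1.622e-02 M. For HA ⇌ H⁺ + A⁻, Ka = [H⁺][A⁻]/[HA] = [H⁺]² / ([HA]₀ − [H⁺]) = (1.622e-02)² / (0.05 − 1.622e-02) = 7.79e-03.

K_a = 7.79e-03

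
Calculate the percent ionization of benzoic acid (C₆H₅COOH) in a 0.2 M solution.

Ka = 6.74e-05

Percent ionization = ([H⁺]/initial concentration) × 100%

Using Ka equilibrium: x² + Ka×x - Ka×C = 0. Solving: [H⁺] = 3.6380e-03. Percent = (3.6380e-03/0.2) × 100

Percent ionization = 1.82%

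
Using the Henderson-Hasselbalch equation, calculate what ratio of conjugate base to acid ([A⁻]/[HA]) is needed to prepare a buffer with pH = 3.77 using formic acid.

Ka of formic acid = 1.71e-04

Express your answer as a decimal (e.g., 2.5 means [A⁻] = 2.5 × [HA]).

pKa = -log(1.71e-04) = 3.7670. pH = pKa + log([A⁻]/[HA]), so log([A⁻]/[HA]) = pH − pKa = 3.77 − 3.7670 = 0.0030. [A⁻]/[HA] = 10^(0.0030) = 1.01

[A⁻]/[HA] = 1.01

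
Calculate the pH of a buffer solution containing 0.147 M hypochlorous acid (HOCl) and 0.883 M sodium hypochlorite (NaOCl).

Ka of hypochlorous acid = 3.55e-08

pKa = -log(3.55e-08) = 7.45. pH = pKa + log([A⁻]/[HA]) = 7.45 + log(0.883/0.147)

pH = 8.23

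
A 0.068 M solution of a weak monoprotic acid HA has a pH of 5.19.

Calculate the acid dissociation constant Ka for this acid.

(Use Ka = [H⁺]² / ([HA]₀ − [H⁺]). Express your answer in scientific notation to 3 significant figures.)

[H⁺] = 10^(−pH) = 10^(−5.19) = 6.457e-06 M. For HA ⇌ H⁺ + A⁻, Ka = [H⁺][A⁻]/[HA] = [H⁺]² / ([HA]₀ − [H⁺]) = (6.457e-06)² / (0.068 − 6.457e-06) = 6.13e-10.

K_a = 6.13e-10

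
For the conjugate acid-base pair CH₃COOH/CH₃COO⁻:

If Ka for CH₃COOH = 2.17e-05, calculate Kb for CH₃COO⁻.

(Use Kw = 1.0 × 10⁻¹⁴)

For a conjugate pair Ka × Kb = Kw, so Kb = Kw/Ka = 1.0 × 10⁻¹⁴ / 2.17e-05 = 4.61e-10.

K_b = 4.61e-10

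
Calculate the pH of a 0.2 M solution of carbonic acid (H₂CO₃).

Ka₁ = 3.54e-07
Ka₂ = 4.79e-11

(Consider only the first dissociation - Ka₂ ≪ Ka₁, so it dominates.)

First dissociation dominates. From Ka₁ = [H⁺][HA⁻]/[H₂A], x² + Ka₁·x − Ka₁·C = 0 with C = 0.2 M and Ka₁ = 3.54e-07. Solving: [H⁺] = (−Ka₁ + √(Ka₁² + 4·Ka₁·C)) / 2 = 2.6591e-04 M. pH = -log(2.6591e-04) = 3.58.

pH = 3.58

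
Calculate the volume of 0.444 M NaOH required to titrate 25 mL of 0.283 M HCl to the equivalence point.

At equivalence: moles acid = moles base. moles HCl = 0.283 × 25/1000 = 0.007075 mol. V_base = moles / 0.444 × 1000 = 15.9 mL.

V_{base} = 15.9 mL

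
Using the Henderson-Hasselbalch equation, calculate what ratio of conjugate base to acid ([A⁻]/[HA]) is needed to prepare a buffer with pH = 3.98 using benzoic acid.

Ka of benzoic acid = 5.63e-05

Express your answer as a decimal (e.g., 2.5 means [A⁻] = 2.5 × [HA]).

pKa = -log(5.63e-05) = 4.2495. pH = pKa + log([A⁻]/[HA]), so log([A⁻]/[HA]) = pH − pKa = 3.98 − 4.2495 = -0.2695. [A⁻]/[HA] = 10^(-0.2695) = 0.538

[A⁻]/[HA] = 0.538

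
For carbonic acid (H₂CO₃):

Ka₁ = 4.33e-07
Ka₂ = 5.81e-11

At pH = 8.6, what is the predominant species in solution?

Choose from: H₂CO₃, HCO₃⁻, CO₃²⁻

pKa₁ = 6.36, pKa₂ = 10.24. For a polyprotic acid the predominant species crosses at each pKa: below pKa_n the protonated form dominates, above it the deprotonated form does. At pH = 8.6, the predominant species is HCO₃⁻.

HCO₃⁻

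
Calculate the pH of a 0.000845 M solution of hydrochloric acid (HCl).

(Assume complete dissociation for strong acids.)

[H⁺] = 0.000845 M for strong acid. pH = -log[H⁺] = -log(0.000845)

pH = 3.07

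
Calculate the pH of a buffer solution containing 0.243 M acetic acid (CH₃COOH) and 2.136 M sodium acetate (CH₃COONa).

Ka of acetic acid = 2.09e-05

pKa = -log(2.09e-05) = 4.68. pH = pKa + log([A⁻]/[HA]) = 4.68 + log(2.136/0.243)

pH = 5.62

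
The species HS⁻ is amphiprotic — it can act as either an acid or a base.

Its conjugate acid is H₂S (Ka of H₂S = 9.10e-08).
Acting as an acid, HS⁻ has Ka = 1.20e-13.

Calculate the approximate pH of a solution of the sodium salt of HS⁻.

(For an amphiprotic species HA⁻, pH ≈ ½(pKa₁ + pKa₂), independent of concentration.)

pKa₁ = -log(9.10e-08) = 7.04; pKa₂ = -log(1.20e-13) = 12.92. For an amphiprotic species, pH ≈ ½(pKa₁ + pKa₂) = ½(7.04 + 12.92) = 9.98.

pH = 9.98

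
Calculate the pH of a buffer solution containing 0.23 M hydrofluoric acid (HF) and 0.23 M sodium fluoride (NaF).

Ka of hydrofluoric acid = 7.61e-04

pKa = -log(7.61e-04) = 3.12. pH = pKa + log([A⁻]/[HA]) = 3.12 + log(0.23/0.23)

pH = 3.12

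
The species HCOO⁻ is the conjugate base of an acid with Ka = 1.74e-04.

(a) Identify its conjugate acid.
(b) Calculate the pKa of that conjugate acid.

(a) The conjugate acid is formed by adding one H⁺ to HCOO⁻, giving HCOOH. (b) pKa = -log(Ka) = -log(1.74e-04) = 3.76.

Conjugate acid: HCOOH; pK_a = 3.76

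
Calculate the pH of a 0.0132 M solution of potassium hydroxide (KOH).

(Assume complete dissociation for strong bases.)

[OH⁻] = 0.0132 M for strong base. pOH = -log[OH⁻] = 1.88, pH = 14 - pOH

pH = 12.12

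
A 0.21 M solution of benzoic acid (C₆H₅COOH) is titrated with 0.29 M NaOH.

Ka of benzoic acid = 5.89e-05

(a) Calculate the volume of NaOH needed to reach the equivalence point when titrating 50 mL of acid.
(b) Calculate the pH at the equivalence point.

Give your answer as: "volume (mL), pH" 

moles acid = 0.21 × 50/1000 = 0.0105 mol; V_base = moles/0.29 × 1000 = 36.2 mL. At equivalence only the conjugate base is present: [A⁻] = 0.0105/0.086 = 1.2180e-01 M. Kb = Kw/Ka = 1.70e-10; [OH⁻] = √(Kb × [A⁻]) = 4.5474e-06; pOH = 5.34; pH = 14 - pOH = 8.66.

V = 36.2 mL, pH = 8.66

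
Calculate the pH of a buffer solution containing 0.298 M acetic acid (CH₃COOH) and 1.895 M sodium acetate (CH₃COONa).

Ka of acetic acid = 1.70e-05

pKa = -log(1.70e-05) = 4.77. pH = pKa + log([A⁻]/[HA]) = 4.77 + log(1.895/0.298)

pH = 5.57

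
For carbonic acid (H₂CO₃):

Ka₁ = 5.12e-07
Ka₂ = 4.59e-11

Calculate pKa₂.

pKa₂ = -log(Ka₂) = -log(4.59e-11) = 10.34.

pK_{a2} = 10.34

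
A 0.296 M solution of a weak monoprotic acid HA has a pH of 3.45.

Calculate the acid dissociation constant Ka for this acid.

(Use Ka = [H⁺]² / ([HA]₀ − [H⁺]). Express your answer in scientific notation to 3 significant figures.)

[H⁺] = 10^(−pH) = 10^(−3.45) = 3.548e-04 M. For HA ⇌ H⁺ + A⁻, Ka = [H⁺][A⁻]/[HA] = [H⁺]² / ([HA]₀ − [H⁺]) = (3.548e-04)² / (0.296 − 3.548e-04) = 4.26e-07.

K_a = 4.26e-07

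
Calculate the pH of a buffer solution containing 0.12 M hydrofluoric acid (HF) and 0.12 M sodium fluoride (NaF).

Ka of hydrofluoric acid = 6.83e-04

pKa = -log(6.83e-04) = 3.17. pH = pKa + log([A⁻]/[HA]) = 3.17 + log(0.12/0.12)

pH = 3.17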